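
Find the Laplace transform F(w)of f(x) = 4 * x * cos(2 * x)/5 4 * (w^2 - 4)/(5 * (w^2 + 4)^2)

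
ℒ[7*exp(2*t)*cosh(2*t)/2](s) 7*(s - 2)/(2*s*(s - 4))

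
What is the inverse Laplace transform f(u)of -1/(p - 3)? -exp(3*u)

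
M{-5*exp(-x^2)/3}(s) -5*gamma(s/2)/6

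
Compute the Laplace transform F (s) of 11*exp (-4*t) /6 11/ (6*(s + 4) ) 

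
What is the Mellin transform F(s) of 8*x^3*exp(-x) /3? 8*gamma(s+3) /3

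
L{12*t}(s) 12/s^2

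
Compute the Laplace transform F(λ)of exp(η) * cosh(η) (λ - 1)/(λ * (λ - 2))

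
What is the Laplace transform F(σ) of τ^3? 6/σ^4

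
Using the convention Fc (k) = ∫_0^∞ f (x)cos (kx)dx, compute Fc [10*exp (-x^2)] 5*sqrt (pi)*exp (-k^2/4)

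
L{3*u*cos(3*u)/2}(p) 3*(p^2 - 9)/(2*(p^2 + 9)^2)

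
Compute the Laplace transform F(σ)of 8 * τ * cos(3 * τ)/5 8 * (σ^2 - 9)/(5 * (σ^2+9)^2)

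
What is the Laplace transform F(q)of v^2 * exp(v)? 2/(q - 1)^3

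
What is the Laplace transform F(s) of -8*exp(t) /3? -8/(3*s - 3) 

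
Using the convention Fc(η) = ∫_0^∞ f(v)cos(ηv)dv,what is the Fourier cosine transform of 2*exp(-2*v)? 4/(η^2 + 4)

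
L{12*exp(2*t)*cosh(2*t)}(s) 12*(s - 2)/(s*(s - 4))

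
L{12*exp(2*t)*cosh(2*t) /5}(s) 12*(s - 2) /(5*s*(s - 4) ) 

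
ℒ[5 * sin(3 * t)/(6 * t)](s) 5 * atan(3/s)/6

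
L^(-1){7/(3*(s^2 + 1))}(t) 7*sin(t)/3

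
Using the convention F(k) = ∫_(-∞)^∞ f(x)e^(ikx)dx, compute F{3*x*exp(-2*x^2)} 3*sqrt(2)*I*sqrt(pi)*k*exp(-k^2/8)/8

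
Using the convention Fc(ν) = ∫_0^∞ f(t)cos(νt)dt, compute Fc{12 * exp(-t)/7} 12/(7 * (ν^2+1))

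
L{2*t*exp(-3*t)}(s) 2/(s + 3)^2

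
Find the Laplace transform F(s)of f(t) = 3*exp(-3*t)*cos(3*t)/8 3*(s + 3)/(8*((s + 3)^2 + 9))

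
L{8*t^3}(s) 48/s^4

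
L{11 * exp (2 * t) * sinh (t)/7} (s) 11/ (7 * ( (s - 2)^2 - 1))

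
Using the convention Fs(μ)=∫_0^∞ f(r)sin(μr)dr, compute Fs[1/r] pi/2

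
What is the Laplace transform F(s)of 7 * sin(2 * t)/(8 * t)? 7 * atan(2/s)/8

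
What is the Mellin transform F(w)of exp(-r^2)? gamma(w/2)/2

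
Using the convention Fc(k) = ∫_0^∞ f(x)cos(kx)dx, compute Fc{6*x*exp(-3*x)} 6*(9 - k^2)/(k^2 + 9)^2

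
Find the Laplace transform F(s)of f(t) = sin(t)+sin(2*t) 1/(s^2+1)+2/(s^2+4)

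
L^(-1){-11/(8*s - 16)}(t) -11*exp(2*t)/8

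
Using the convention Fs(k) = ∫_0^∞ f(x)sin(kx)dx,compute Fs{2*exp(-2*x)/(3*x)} 2*atan(k/2)/3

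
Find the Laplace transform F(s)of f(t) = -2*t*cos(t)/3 2*(1 - s^2)/(3*(s^2 + 1)^2)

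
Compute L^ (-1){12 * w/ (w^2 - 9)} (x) 12 * cosh (3 * x)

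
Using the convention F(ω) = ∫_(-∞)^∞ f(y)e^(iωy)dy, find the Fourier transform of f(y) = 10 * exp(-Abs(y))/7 20/(7 * (ω^2+1))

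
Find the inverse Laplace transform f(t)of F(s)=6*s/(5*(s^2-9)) 6*cosh(3*t)/5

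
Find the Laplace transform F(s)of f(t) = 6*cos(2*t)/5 6*s/(5*(s^2 + 4))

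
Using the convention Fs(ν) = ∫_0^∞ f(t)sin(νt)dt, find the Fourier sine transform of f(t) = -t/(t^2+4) -pi*exp(-2*ν)/2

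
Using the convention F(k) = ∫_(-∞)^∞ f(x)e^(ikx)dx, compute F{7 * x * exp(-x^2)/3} 7 * I * sqrt(pi) * k * exp(-k^2/4)/6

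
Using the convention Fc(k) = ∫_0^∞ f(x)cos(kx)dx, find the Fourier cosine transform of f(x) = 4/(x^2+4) pi * exp(-2 * k)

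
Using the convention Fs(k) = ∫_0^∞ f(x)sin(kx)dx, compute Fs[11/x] 11*pi/2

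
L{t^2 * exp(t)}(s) 2/(s - 1)^3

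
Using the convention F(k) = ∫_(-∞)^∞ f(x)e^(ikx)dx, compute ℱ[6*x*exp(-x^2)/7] 3*I*sqrt(pi)*k*exp(-k^2/4)/7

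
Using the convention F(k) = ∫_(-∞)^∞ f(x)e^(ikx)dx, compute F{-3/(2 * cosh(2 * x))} -3 * pi/(4 * cosh(pi * k/4))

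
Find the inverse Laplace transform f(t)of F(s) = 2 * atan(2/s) 2 * sin(2 * t)/t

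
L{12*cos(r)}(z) 12*z/(z^2 + 1)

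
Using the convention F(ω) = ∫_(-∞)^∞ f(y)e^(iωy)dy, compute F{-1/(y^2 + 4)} -pi*exp(-2*Abs(ω))/2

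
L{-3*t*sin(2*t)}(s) -12*s/(s^2 + 4)^2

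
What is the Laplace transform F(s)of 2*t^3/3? 4/s^4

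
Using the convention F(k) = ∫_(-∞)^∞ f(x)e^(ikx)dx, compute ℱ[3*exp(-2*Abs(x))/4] 3/(k^2 + 4)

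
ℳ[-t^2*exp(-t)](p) -gamma(p + 2)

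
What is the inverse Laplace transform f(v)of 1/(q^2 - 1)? sinh(v)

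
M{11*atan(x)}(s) -11*pi*sec(pi*s/2)/(2*s)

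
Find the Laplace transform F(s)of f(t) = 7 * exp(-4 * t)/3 7/(3 * (s + 4))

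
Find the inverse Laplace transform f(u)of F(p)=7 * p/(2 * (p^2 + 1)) 7 * cos(u)/2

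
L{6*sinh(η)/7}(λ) 6/(7*(λ^2 - 1))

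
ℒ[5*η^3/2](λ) 15/λ^4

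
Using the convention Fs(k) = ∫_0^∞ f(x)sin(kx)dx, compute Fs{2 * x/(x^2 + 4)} pi * exp(-2 * k)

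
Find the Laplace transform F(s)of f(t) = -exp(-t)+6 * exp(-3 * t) 6/(s+3) - 1/(s+1)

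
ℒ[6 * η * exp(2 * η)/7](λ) 6/(7 * (λ - 2)^2)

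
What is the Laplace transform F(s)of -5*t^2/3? -10/(3*s^3)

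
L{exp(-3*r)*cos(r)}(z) (z+3)/((z+3)^2+1)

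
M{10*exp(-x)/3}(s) 10*gamma(s)/3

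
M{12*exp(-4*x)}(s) 12*gamma(s)/2^(2*s)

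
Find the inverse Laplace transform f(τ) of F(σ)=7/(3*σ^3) 7*τ^2/6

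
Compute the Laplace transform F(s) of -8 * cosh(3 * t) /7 -8 * s/(7 * s^2-63) 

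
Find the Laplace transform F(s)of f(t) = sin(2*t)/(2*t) atan(2/s)/2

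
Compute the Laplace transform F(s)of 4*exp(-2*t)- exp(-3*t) 4/(s + 2) - 1/(s + 3)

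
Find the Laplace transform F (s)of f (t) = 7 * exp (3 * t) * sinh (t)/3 7/ (3 * ( (s - 3)^2-1))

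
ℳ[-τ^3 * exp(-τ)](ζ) -gamma(ζ + 3)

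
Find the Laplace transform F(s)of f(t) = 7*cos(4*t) 7*s/(s^2 + 16)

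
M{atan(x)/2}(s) -pi*sec(pi*s/2)/(4*s)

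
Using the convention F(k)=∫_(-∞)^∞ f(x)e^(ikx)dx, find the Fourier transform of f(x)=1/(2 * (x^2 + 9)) pi * exp(-3 * Abs(k))/6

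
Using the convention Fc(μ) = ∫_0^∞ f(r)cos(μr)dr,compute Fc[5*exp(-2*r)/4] 5/(2*(μ^2 + 4))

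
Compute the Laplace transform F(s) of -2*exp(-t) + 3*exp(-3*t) 3/(s + 3)-2/(s + 1) 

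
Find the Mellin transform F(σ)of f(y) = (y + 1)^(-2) (-pi * σ + pi)/sin(pi * σ)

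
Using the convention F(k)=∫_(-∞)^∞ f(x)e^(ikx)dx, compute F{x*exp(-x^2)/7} I*sqrt(pi)*k*exp(-k^2/4)/14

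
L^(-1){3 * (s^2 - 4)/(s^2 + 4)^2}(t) 3 * t * cos(2 * t)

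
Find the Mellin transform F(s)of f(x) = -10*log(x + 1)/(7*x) 10*pi*csc(pi*s)/(7*(s - 1))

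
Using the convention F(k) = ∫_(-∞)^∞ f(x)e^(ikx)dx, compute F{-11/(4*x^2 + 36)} -11*pi*exp(-3*Abs(k))/12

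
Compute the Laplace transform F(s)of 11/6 11/(6 * s)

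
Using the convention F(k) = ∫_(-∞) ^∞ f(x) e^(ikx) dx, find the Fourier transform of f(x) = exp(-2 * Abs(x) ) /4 1/(k^2 + 4) 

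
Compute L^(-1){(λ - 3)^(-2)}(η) η*exp(3*η)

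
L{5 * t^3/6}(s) 5/s^4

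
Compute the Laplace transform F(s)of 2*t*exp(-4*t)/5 2/(5*(s + 4)^2)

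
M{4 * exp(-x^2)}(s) 2 * gamma(s/2)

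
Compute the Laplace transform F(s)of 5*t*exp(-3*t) 5/(s + 3)^2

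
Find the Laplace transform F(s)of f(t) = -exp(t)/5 -1/(5*s - 5)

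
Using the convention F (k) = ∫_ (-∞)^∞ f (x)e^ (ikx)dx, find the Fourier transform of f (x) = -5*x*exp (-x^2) -5*I*sqrt (pi)*k*exp (-k^2/4)/2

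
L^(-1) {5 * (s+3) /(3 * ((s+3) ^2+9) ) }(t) 5 * exp(-3 * t) * cos(3 * t) /3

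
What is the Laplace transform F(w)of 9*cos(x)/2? 9*w/(2*(w^2+1))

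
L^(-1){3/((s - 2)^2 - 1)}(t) 3*exp(2*t)*sinh(t)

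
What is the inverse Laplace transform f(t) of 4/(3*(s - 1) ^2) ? 4*t*exp(t) /3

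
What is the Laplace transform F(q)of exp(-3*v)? 1/(q + 3)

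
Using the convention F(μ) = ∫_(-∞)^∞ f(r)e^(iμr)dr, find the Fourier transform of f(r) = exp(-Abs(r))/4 1/(2*(μ^2 + 1))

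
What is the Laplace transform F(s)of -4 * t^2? -8/s^3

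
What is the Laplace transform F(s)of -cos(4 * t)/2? -s/(2 * s^2 + 32)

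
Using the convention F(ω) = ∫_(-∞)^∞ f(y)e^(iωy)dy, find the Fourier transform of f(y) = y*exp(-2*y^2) sqrt(2)*I*sqrt(pi)*ω*exp(-ω^2/8)/8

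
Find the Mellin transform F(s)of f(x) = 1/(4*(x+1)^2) (-pi*s+pi)/(4*sin(pi*s))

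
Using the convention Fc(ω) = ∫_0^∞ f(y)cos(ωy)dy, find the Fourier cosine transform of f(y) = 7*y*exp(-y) 7*(1 - ω^2)/(ω^2 + 1)^2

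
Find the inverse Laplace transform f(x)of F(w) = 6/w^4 x^3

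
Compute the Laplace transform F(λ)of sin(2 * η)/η atan(2/λ)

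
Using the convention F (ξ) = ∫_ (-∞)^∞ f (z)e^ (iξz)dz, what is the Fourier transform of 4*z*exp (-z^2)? 2*I*sqrt (pi)*ξ*exp (-ξ^2/4)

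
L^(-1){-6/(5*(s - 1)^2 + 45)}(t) -2*exp(t)*sin(3*t)/5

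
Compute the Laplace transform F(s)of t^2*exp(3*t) 2/(s - 3)^3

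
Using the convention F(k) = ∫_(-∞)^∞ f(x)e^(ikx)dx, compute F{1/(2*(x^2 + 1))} pi*exp(-Abs(k))/2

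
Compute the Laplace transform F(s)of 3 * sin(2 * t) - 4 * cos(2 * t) 6/(s^2 + 4) - 4 * s/(s^2 + 4)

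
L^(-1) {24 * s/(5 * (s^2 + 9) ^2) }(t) 4 * t * sin(3 * t) /5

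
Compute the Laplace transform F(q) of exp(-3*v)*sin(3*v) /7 3/(7*((q + 3) ^2 + 9) ) 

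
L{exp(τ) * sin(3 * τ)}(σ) 3/((σ - 1)^2 + 9)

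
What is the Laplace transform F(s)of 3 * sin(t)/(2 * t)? 3 * atan(1/s)/2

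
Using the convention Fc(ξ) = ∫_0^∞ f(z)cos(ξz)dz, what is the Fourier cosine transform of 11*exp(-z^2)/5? 11*sqrt(pi)*exp(-ξ^2/4)/10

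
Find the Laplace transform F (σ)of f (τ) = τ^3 6/σ^4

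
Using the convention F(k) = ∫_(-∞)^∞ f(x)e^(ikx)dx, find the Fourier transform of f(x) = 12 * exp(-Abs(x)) 24/(k^2 + 1)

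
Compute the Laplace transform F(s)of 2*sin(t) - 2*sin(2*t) 2/(s^2 + 1) - 4/(s^2 + 4)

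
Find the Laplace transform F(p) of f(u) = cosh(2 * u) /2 p/(2 * (p^2 - 4) ) 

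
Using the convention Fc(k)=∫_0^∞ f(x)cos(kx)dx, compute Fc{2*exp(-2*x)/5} 4/(5*(k^2 + 4))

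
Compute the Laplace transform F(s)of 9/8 9/(8*s)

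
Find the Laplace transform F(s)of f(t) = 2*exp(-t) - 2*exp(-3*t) 2/(s + 1) - 2/(s + 3)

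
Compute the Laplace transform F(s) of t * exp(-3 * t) (s + 3) ^(-2) 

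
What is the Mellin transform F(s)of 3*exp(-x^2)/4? 3*gamma(s/2)/8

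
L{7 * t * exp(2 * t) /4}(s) 7/(4 * (s - 2) ^2) 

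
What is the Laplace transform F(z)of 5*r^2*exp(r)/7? 10/(7*(z - 1)^3)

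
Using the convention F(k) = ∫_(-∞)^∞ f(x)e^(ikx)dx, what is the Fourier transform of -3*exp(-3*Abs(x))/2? -9/(k^2+9)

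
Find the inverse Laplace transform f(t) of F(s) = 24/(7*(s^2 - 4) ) 12*sinh(2*t) /7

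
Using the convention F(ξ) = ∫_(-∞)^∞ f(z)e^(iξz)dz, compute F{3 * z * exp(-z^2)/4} 3 * I * sqrt(pi) * ξ * exp(-ξ^2/4)/8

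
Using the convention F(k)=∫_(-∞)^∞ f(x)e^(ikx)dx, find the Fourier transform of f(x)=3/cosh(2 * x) 3 * pi/(2 * cosh(pi * k/4))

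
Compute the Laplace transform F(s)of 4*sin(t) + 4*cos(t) 4*s/(s^2 + 1) + 4/(s^2 + 1)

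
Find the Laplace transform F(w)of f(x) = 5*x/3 5/(3*w^2)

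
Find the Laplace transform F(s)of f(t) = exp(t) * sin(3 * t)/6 1/(2 * ((s - 1)^2 + 9))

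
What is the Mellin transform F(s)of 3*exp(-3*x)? 3^(1 - s)*gamma(s)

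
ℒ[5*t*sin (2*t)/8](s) 5*s/ (2*(s^2 + 4)^2)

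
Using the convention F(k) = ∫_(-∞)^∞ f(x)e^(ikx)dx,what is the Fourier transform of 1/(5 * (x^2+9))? pi * exp(-3 * Abs(k))/15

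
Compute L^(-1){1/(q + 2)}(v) exp(-2 * v)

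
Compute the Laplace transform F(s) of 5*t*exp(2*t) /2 5/(2*(s - 2) ^2) 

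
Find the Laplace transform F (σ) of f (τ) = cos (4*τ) σ/ (σ^2 + 16) 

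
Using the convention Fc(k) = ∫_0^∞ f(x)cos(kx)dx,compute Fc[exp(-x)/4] 1/(4*(k^2+1))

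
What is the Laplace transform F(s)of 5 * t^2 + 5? 5/s + 10/s^3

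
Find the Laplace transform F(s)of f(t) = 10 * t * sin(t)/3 20 * s/(3 * (s^2+1)^2)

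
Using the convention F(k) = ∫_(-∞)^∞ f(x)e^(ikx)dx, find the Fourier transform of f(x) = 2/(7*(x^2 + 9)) 2*pi*exp(-3*Abs(k))/21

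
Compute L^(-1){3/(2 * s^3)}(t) 3 * t^2/4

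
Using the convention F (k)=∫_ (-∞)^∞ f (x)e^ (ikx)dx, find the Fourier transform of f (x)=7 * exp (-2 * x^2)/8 7 * sqrt (2) * sqrt (pi) * exp (-k^2/8)/16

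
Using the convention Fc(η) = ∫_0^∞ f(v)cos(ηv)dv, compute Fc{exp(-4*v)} 4/(η^2 + 16)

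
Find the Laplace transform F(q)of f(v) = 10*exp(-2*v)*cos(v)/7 10*(q + 2)/(7*((q + 2)^2 + 1))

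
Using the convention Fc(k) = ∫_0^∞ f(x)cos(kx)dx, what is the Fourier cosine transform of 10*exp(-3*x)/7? 30/(7*(k^2 + 9))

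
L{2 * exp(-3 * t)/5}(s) 2/(5 * (s + 3))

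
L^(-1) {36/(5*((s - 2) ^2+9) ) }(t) 12*exp(2*t)*sin(3*t) /5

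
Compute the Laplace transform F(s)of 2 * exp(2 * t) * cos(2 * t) 2 * (s - 2)/((s - 2)^2+4)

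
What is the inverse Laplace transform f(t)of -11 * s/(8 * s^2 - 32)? -11 * cosh(2 * t)/8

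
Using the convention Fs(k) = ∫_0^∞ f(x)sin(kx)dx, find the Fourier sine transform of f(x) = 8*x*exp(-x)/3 16*k/(3*(k^2 + 1)^2)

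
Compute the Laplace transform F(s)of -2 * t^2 -4/s^3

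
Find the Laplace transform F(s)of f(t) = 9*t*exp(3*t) 9/(s - 3)^2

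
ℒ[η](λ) λ^(-2)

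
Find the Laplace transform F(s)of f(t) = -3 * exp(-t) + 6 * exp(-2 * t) 6/(s + 2) - 3/(s + 1)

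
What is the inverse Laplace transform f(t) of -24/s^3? -12*t^2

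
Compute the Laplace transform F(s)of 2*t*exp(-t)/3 2/(3*(s+1)^2)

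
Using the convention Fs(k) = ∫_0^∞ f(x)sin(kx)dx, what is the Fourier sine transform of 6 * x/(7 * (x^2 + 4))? 3 * pi * exp(-2 * k)/7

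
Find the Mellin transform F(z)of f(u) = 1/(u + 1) pi*csc(pi*z)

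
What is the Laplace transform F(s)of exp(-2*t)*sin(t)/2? 1/(2*((s + 2)^2 + 1))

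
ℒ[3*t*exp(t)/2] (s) 3/(2*(s - 1)^2)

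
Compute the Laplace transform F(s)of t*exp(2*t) (s - 2)^(-2)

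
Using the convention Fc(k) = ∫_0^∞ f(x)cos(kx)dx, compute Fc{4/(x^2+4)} pi*exp(-2*k)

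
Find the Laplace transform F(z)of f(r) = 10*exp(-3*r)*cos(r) 10*(z + 3)/((z + 3)^2 + 1)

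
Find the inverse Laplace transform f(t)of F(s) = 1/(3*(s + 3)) exp(-3*t)/3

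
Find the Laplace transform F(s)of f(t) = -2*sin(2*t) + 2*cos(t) 2*s/(s^2 + 1) - 4/(s^2 + 4)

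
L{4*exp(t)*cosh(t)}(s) 4*(s - 1)/(s*(s - 2))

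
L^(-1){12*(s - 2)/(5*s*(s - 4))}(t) 12*exp(2*t)*cosh(2*t)/5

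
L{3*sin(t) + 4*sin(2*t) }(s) 3/(s^2 + 1) + 8/(s^2 + 4) 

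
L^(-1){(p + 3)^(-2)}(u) u * exp(-3 * u)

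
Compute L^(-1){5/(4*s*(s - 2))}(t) 5*exp(t)*sinh(t)/4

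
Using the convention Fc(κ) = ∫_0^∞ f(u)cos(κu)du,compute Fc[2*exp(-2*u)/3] 4/(3*(κ^2 + 4))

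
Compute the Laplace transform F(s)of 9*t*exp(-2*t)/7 9/(7*(s + 2)^2)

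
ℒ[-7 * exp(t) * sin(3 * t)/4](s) -21/(4 * (s - 1)^2 + 36)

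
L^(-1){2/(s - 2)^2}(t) 2 * t * exp(2 * t)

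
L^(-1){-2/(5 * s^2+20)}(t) -sin(2 * t)/5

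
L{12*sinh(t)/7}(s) 12/(7*(s^2-1))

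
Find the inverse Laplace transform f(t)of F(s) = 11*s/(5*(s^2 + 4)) 11*cos(2*t)/5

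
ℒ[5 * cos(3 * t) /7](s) 5 * s/(7 * (s^2 + 9) ) 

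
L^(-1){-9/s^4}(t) -3*t^3/2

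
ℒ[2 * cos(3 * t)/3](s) 2 * s/(3 * (s^2 + 9))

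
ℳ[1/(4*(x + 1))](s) pi*csc(pi*s)/4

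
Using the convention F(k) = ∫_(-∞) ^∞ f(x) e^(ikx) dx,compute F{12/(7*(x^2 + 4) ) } 6*pi*exp(-2*Abs(k) ) /7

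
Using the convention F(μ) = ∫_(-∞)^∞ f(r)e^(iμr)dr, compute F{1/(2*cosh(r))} pi/(2*cosh(pi*μ/2))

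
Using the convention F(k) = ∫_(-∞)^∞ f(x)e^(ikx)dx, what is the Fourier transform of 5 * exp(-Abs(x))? 10/(k^2 + 1)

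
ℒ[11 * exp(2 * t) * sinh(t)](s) 11/((s - 2) ^2-1) 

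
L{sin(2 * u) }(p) 2/(p^2 + 4) 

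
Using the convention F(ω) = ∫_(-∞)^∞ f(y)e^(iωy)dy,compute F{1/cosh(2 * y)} pi/(2 * cosh(pi * ω/4))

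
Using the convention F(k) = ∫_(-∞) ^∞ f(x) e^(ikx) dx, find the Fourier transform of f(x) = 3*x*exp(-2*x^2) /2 3*sqrt(2)*I*sqrt(pi)*k*exp(-k^2/8) /16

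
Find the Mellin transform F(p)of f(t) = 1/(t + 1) pi*csc(pi*p)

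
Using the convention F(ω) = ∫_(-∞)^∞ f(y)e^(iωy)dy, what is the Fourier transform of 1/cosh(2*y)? pi/(2*cosh(pi*ω/4))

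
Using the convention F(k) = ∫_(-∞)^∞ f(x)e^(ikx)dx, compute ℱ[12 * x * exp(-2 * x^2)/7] 3 * sqrt(2) * I * sqrt(pi) * k * exp(-k^2/8)/14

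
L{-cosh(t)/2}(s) -s/(2*s^2 - 2)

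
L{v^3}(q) 6/q^4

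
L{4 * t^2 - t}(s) 8/s^3 - 1/s^2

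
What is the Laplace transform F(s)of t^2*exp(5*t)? 2/(s - 5)^3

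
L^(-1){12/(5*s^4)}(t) 2*t^3/5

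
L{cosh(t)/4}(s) s/(4 * (s^2 - 1))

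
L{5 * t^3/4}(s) 15/(2 * s^4)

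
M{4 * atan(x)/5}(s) -2 * pi * sec(pi * s/2)/(5 * s)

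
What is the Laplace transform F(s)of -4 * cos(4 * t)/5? -4 * s/(5 * s^2+80)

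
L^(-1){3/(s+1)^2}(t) 3*t*exp(-t)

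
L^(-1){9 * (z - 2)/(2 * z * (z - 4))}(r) 9 * exp(2 * r) * cosh(2 * r)/2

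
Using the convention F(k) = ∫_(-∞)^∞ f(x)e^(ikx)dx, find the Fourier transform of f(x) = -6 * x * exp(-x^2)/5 -3 * I * sqrt(pi) * k * exp(-k^2/4)/5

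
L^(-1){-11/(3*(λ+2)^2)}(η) -11*η*exp(-2*η)/3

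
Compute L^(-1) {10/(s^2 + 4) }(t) 5*sin(2*t) 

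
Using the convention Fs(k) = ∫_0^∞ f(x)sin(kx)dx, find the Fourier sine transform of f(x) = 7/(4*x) 7*pi/8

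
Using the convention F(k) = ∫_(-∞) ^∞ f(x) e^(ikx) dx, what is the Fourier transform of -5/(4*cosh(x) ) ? -5*pi/(4*cosh(pi*k/2) ) 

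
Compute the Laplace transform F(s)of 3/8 3/(8 * s)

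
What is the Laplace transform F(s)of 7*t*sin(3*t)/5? 42*s/(5*(s^2 + 9)^2)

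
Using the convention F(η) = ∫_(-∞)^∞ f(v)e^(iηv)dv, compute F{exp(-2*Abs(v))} 4/(η^2 + 4)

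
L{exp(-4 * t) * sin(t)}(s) 1/((s + 4)^2 + 1)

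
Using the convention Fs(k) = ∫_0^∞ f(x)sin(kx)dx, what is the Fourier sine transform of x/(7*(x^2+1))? pi*exp(-k)/14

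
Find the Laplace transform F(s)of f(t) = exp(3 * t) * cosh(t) (s - 3)/((s - 3)^2 - 1)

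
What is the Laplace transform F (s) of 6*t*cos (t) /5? 6*(s^2 - 1) / (5*(s^2+1) ^2) 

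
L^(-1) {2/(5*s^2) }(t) 2*t/5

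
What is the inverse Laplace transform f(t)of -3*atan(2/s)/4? -3*sin(2*t)/(4*t)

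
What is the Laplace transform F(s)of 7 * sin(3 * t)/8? 21/(8 * (s^2 + 9))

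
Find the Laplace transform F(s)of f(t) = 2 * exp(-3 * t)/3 2/(3 * (s + 3))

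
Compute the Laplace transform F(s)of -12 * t -12/s^2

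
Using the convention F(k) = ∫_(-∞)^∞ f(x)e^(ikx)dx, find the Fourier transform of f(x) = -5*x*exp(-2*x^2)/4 -5*sqrt(2)*I*sqrt(pi)*k*exp(-k^2/8)/32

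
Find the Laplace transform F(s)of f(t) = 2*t 2/s^2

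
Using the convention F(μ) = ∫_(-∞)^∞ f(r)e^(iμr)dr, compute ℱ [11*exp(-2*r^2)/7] 11*sqrt(2)*sqrt(pi)*exp(-μ^2/8)/14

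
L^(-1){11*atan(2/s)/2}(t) 11*sin(2*t)/(2*t)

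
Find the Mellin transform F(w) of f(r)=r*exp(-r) gamma(w + 1) 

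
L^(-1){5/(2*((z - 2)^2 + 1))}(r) 5*exp(2*r)*sin(r)/2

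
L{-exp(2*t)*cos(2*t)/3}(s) (2 - s)/(3*((s - 2)^2+4))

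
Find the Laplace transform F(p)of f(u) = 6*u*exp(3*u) 6/(p - 3)^2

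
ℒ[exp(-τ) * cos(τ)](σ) (σ + 1)/((σ + 1)^2 + 1)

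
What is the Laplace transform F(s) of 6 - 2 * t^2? 6/s - 4/s^3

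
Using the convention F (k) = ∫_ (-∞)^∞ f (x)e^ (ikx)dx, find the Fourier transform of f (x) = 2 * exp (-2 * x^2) sqrt (2) * sqrt (pi) * exp (-k^2/8)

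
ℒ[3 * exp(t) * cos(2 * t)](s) 3 * (s - 1)/((s - 1)^2 + 4)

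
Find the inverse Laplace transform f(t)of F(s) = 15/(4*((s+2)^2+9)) 5*exp(-2*t)*sin(3*t)/4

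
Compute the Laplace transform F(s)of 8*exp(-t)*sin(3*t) 24/((s + 1)^2 + 9)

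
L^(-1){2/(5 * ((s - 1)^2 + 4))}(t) exp(t) * sin(2 * t)/5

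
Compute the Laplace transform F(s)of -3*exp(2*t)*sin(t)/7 -3/(7*(s - 2)^2 + 7)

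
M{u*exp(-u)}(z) gamma(z + 1)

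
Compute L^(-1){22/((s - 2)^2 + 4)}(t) 11*exp(2*t)*sin(2*t)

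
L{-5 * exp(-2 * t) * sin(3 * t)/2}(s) -15/(2 * (s + 2)^2 + 18)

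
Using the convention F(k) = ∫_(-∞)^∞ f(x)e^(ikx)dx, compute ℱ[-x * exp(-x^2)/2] -I * sqrt(pi) * k * exp(-k^2/4)/4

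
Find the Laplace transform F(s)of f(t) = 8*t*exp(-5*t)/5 8/(5*(s + 5)^2)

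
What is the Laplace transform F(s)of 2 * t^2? 4/s^3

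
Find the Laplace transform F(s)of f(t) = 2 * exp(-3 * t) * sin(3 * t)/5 6/(5 * ((s + 3)^2 + 9))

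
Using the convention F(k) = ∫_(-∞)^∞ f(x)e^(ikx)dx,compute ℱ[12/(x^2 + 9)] 4*pi*exp(-3*Abs(k))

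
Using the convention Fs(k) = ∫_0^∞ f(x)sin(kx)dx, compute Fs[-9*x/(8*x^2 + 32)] -9*pi*exp(-2*k)/16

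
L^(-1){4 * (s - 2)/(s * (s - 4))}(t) 4 * exp(2 * t) * cosh(2 * t)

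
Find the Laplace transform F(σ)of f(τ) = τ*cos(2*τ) (σ^2 - 4)/(σ^2 + 4)^2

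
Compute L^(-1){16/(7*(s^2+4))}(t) 8*sin(2*t)/7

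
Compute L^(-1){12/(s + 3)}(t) 12*exp(-3*t)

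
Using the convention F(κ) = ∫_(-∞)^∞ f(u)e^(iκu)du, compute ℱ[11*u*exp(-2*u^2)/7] 11*sqrt(2)*I*sqrt(pi)*κ*exp(-κ^2/8)/56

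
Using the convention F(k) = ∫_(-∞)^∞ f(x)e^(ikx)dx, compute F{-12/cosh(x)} -12*pi/cosh(pi*k/2)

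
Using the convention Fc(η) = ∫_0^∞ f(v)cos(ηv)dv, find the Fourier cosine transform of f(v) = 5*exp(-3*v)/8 15/(8*(η^2 + 9))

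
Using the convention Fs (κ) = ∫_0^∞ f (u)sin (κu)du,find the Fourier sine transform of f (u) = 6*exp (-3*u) 6*κ/ (κ^2 + 9)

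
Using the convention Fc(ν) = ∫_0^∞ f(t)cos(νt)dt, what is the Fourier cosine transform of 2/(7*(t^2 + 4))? pi*exp(-2*ν)/14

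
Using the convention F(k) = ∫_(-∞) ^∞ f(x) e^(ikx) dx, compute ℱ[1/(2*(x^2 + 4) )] pi*exp(-2*Abs(k) ) /4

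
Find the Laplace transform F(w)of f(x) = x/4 1/(4*w^2)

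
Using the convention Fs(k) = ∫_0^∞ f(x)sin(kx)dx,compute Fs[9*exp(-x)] 9*k/(k^2 + 1)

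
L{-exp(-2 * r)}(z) -1/(z + 2)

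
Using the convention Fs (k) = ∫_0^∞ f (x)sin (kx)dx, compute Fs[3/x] 3*pi/2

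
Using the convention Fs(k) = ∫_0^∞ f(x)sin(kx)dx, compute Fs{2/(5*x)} pi/5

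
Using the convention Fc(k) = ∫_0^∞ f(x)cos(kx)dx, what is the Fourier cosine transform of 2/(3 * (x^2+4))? pi * exp(-2 * k)/6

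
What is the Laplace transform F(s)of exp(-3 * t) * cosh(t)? (s + 3)/((s + 3)^2 - 1)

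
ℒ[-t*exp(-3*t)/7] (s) -1/(7*(s+3)^2)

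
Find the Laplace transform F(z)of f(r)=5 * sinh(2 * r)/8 5/(4 * (z^2 - 4))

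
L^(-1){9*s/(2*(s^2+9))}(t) 9*cos(3*t)/2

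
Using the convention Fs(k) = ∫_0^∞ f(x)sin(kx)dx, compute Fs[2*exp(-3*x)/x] 2*atan(k/3)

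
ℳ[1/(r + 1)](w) pi*csc(pi*w)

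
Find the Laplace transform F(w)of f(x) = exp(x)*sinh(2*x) 2/((w - 1)^2 - 4)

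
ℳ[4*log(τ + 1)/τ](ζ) -4*pi*csc(pi*ζ)/(ζ - 1)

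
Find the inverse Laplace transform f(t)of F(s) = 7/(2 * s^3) 7 * t^2/4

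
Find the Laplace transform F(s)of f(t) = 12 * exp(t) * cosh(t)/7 12 * (s - 1)/(7 * s * (s - 2))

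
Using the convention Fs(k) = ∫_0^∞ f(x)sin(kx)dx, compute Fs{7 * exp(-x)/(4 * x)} 7 * atan(k)/4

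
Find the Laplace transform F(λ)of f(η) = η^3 6/λ^4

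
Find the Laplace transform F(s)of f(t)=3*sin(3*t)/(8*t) 3*atan(3/s)/8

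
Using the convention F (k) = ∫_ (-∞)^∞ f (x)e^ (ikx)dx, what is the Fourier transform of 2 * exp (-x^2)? 2 * sqrt (pi) * exp (-k^2/4)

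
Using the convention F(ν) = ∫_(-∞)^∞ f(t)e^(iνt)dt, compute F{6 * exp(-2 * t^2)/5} 3 * sqrt(2) * sqrt(pi) * exp(-ν^2/8)/5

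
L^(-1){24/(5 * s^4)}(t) 4 * t^3/5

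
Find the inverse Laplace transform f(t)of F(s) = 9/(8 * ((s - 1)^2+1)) 9 * exp(t) * sin(t)/8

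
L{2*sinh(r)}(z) 2/(z^2 - 1)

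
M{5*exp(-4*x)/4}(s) 5*gamma(s)/(4*2^(2*s))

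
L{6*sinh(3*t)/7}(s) 18/(7*(s^2 - 9))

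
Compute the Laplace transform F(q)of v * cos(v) (q^2 - 1)/(q^2 + 1)^2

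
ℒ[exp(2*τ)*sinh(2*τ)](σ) 2/(σ*(σ - 4))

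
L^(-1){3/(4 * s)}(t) 3/4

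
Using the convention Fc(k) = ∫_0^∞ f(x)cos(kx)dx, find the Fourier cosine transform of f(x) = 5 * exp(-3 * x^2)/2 5 * sqrt(3) * sqrt(pi) * exp(-k^2/12)/12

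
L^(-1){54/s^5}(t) 9*t^4/4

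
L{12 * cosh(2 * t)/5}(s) 12 * s/(5 * (s^2 - 4))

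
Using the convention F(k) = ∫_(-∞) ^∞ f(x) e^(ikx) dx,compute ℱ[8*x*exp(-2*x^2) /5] sqrt(2)*I*sqrt(pi)*k*exp(-k^2/8) /5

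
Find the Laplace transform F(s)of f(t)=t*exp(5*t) (s - 5)^(-2)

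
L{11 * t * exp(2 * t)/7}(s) 11/(7 * (s - 2)^2)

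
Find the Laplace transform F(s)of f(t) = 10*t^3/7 60/(7*s^4)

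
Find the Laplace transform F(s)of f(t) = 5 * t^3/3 10/s^4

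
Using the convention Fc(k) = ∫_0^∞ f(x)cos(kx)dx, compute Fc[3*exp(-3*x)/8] 9/(8*(k^2 + 9))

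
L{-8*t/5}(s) -8/(5*s^2)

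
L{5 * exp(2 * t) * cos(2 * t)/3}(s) 5 * (s - 2)/(3 * ((s - 2)^2 + 4))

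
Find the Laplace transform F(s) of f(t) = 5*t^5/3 200/s^6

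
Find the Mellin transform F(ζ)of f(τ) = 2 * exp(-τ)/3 2 * gamma(ζ)/3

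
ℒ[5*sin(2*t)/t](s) 5*atan(2/s)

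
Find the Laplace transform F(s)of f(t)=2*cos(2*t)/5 2*s/(5*(s^2 + 4))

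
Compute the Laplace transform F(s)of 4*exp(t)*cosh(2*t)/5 4*(s - 1)/(5*((s - 1)^2 - 4))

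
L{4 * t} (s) 4/s^2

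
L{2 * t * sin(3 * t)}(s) 12 * s/(s^2+9)^2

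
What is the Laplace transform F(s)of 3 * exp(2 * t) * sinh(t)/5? 3/(5 * ((s - 2)^2-1))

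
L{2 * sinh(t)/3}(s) 2/(3 * (s^2 - 1))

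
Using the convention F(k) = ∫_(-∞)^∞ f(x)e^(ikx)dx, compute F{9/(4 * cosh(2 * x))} 9 * pi/(8 * cosh(pi * k/4))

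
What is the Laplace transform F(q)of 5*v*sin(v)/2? 5*q/(q^2 + 1)^2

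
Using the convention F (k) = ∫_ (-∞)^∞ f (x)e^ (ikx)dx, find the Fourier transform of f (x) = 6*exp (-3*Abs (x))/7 36/ (7*(k^2 + 9))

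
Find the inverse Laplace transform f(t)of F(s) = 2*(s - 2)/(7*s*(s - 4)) 2*exp(2*t)*cosh(2*t)/7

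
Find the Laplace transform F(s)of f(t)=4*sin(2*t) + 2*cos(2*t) 8/(s^2 + 4) + 2*s/(s^2 + 4)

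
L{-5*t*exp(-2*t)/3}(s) -5/(3*(s + 2)^2)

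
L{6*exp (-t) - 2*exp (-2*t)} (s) 6/ (s + 1) - 2/ (s + 2)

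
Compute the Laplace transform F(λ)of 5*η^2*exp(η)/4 5/(2*(λ - 1)^3)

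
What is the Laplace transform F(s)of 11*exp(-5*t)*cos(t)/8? 11*(s + 5)/(8*((s + 5)^2 + 1))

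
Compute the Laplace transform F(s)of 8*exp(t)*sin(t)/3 8/(3*((s - 1)^2 + 1))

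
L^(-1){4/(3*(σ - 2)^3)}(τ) 2*τ^2*exp(2*τ)/3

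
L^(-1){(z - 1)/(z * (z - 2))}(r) exp(r) * cosh(r)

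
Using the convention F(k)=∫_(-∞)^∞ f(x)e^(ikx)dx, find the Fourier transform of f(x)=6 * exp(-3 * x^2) 2 * sqrt(3) * sqrt(pi) * exp(-k^2/12)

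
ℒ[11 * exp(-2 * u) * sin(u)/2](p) 11/(2 * ((p + 2)^2 + 1))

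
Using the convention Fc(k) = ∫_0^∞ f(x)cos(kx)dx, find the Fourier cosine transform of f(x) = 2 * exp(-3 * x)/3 2/(k^2 + 9)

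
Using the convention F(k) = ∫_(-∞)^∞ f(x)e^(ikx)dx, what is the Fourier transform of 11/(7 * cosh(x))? 11 * pi/(7 * cosh(pi * k/2))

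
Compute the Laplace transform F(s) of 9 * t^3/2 27/s^4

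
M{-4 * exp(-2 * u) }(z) -2^(2 - z) * gamma(z) 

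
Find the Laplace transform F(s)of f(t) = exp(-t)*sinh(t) 1/(s*(s + 2))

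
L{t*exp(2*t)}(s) (s - 2)^(-2)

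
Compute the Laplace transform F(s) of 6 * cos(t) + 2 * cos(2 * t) 6 * s/(s^2 + 1) + 2 * s/(s^2 + 4) 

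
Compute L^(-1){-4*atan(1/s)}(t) -4*sin(t)/t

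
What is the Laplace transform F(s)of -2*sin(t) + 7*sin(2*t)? 14/(s^2 + 4) - 2/(s^2 + 1)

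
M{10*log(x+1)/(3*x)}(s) -10*pi*csc(pi*s)/(3*s - 3)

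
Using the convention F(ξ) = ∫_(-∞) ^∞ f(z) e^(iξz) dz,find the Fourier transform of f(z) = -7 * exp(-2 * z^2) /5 -7 * sqrt(2) * sqrt(pi) * exp(-ξ^2/8) /10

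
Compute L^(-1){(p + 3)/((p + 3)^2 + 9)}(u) exp(-3 * u) * cos(3 * u)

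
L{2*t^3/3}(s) 4/s^4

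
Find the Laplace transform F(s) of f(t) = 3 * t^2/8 3/(4 * s^3) 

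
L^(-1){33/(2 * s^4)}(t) 11 * t^3/4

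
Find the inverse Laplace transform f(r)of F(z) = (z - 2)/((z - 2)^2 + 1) exp(2 * r) * cos(r)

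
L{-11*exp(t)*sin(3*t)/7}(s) -33/(7*(s - 1)^2 + 63)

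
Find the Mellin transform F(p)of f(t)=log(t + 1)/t -pi * csc(pi * p)/(p - 1)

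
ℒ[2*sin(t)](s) 2/(s^2 + 1)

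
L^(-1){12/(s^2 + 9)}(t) 4 * sin(3 * t)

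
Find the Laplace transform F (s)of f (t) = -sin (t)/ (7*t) -atan (1/s)/7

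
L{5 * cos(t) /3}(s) 5 * s/(3 * (s^2+1) ) 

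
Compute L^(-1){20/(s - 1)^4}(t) 10*t^3*exp(t)/3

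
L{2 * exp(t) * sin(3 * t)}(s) 6/((s - 1)^2+9)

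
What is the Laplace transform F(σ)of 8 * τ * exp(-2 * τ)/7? 8/(7 * (σ + 2)^2)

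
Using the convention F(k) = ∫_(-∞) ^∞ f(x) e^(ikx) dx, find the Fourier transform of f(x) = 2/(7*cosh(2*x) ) pi/(7*cosh(pi*k/4) ) 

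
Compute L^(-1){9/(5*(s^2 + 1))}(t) 9*sin(t)/5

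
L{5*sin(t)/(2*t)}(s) 5*atan(1/s)/2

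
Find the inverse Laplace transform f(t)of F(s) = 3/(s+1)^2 3*t*exp(-t)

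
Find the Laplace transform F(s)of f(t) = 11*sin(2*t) 22/(s^2+4)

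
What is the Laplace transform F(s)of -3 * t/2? -3/(2 * s^2)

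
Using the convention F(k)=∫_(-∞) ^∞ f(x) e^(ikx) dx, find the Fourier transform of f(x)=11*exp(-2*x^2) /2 11*sqrt(2)*sqrt(pi)*exp(-k^2/8) /4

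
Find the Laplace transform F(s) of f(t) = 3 3/s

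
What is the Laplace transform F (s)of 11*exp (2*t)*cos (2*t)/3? 11*(s - 2)/ (3*( (s - 2)^2 + 4))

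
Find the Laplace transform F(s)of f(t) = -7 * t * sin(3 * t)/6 -7 * s/(s^2 + 9)^2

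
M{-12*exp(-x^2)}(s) -6*gamma(s/2)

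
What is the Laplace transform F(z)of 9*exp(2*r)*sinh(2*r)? 18/(z*(z - 4))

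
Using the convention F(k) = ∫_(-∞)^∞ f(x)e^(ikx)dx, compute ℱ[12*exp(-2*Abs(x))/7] 48/(7*(k^2 + 4))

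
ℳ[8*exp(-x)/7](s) 8*gamma(s)/7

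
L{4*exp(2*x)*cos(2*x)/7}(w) 4*(w - 2)/(7*((w - 2)^2 + 4))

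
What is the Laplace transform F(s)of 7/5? 7/(5*s)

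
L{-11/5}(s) -11/(5 * s)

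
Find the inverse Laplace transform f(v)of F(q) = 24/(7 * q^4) 4 * v^3/7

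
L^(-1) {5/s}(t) 5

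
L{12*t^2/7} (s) 24/ (7*s^3)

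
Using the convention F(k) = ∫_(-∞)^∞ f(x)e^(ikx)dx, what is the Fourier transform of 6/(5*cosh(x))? 6*pi/(5*cosh(pi*k/2))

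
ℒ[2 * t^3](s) 12/s^4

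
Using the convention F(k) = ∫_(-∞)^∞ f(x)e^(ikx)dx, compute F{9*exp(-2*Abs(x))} 36/(k^2 + 4)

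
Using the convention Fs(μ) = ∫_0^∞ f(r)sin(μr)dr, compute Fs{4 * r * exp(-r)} 8 * μ/(μ^2+1)^2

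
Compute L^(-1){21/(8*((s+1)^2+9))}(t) 7*exp(-t)*sin(3*t)/8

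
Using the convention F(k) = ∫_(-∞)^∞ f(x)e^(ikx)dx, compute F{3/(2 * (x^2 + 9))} pi * exp(-3 * Abs(k))/2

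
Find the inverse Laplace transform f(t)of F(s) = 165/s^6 11 * t^5/8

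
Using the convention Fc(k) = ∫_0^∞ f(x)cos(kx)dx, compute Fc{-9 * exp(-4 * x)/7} -36/(7 * k^2 + 112)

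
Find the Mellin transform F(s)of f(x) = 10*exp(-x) 10*gamma(s)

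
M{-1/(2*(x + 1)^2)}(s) pi*(s - 1)/(2*sin(pi*s))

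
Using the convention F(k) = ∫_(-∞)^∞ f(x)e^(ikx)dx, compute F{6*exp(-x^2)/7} 6*sqrt(pi)*exp(-k^2/4)/7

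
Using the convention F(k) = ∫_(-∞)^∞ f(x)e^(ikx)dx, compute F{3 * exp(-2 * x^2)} 3 * sqrt(2) * sqrt(pi) * exp(-k^2/8)/2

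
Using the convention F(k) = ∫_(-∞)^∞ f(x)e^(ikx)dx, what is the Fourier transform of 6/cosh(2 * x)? 3 * pi/cosh(pi * k/4)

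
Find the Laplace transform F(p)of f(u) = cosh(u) p/(p^2 - 1)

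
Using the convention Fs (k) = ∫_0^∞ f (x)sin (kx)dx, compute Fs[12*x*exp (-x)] 24*k/ (k^2+1)^2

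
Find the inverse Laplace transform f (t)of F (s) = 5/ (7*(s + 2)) 5*exp (-2*t)/7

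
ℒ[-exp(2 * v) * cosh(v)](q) (2 - q)/((q - 2)^2 - 1)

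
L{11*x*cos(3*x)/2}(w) 11*(w^2-9)/(2*(w^2 + 9)^2)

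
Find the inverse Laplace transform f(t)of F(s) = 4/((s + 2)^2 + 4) 2*exp(-2*t)*sin(2*t)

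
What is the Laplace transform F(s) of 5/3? 5/(3*s) 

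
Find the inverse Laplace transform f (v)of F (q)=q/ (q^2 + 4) cos (2 * v)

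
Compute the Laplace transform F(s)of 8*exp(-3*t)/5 8/(5*(s + 3))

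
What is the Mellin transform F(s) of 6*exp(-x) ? 6*gamma(s) 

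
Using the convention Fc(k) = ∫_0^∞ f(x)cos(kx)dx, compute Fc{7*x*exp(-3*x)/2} 7*(9 - k^2)/(2*(k^2+9)^2)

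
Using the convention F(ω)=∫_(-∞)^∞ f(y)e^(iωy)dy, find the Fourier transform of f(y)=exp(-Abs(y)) 2/(ω^2 + 1)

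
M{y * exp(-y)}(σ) gamma(σ + 1)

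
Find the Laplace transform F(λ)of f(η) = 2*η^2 4/λ^3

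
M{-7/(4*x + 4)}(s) -7*pi*csc(pi*s)/4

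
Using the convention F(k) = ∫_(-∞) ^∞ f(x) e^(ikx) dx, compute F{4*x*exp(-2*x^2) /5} sqrt(2)*I*sqrt(pi)*k*exp(-k^2/8) /10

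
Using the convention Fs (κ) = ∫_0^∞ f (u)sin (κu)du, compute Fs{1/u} pi/2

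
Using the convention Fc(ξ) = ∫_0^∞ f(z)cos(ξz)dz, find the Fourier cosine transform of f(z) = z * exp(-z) (1 - ξ^2)/(ξ^2 + 1)^2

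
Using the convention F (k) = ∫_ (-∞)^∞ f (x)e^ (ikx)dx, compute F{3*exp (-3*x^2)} sqrt (3)*sqrt (pi)*exp (-k^2/12)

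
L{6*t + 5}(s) 6/s^2 + 5/s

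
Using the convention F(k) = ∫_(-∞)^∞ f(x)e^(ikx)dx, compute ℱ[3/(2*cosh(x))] 3*pi/(2*cosh(pi*k/2))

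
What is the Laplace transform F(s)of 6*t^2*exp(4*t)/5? 12/(5*(s - 4)^3)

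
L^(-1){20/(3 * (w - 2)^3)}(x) 10 * x^2 * exp(2 * x)/3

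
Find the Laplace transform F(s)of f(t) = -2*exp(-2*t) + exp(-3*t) 1/(s + 3) - 2/(s + 2)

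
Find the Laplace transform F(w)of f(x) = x w^(-2)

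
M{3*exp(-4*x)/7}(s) 3*gamma(s)/(7*4^s)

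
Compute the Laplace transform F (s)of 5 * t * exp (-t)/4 5/ (4 * (s+1)^2)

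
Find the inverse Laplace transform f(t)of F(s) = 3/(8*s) 3/8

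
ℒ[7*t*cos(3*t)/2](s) 7*(s^2-9)/(2*(s^2 + 9)^2)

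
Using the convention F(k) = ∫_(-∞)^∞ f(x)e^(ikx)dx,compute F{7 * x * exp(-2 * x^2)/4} 7 * sqrt(2) * I * sqrt(pi) * k * exp(-k^2/8)/32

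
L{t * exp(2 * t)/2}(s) 1/(2 * (s - 2)^2)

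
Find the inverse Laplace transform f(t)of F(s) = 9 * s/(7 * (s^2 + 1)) 9 * cos(t)/7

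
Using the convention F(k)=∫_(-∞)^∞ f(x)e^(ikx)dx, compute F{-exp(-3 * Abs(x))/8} -3/(4 * k^2 + 36)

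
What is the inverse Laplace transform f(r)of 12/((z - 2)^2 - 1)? 12*exp(2*r)*sinh(r)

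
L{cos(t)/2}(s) s/(2*(s^2 + 1))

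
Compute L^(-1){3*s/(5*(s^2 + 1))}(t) 3*cos(t)/5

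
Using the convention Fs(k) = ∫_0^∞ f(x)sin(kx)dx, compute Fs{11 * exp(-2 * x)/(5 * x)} 11 * atan(k/2)/5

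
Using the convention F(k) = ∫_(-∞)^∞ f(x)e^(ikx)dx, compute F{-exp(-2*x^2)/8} -sqrt(2)*sqrt(pi)*exp(-k^2/8)/16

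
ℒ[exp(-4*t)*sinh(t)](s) 1/((s + 4)^2-1)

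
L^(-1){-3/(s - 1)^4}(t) -t^3*exp(t)/2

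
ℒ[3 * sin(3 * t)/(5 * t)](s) 3 * atan(3/s)/5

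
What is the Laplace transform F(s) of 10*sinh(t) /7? 10/(7*(s^2 - 1) ) 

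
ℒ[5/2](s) 5/(2 * s)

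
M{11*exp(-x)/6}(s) 11*gamma(s)/6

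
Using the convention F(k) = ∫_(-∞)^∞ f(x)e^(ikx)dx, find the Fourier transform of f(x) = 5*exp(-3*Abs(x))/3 10/(k^2 + 9)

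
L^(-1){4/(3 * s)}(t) 4/3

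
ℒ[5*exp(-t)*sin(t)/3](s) 5/(3*((s + 1)^2 + 1))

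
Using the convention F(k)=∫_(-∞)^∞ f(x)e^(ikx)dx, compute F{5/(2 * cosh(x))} 5 * pi/(2 * cosh(pi * k/2))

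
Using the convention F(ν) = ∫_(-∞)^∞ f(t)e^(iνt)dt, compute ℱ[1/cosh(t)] pi/cosh(pi * ν/2)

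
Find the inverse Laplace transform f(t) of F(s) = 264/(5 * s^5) 11 * t^4/5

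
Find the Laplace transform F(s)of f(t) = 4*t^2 8/s^3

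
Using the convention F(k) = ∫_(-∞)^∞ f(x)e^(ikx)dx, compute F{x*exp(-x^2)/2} I*sqrt(pi)*k*exp(-k^2/4)/4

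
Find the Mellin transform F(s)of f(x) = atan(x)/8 -pi * sec(pi * s/2)/(16 * s)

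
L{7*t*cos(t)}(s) 7*(s^2 - 1)/(s^2+1)^2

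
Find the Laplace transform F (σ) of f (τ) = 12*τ 12/σ^2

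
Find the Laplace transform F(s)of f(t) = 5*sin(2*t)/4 5/(2*(s^2 + 4))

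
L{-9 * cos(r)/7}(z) -9 * z/(7 * z^2 + 7)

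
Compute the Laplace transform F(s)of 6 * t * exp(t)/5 6/(5 * (s - 1)^2)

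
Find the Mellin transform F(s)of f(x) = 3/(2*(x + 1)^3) 3*pi*(s - 2)*(s - 1)/(4*sin(pi*s))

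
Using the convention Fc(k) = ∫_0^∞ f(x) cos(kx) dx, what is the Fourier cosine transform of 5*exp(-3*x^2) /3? 5*sqrt(3)*sqrt(pi)*exp(-k^2/12) /18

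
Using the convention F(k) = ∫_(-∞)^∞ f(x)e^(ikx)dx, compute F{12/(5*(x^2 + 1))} 12*pi*exp(-Abs(k))/5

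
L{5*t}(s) 5/s^2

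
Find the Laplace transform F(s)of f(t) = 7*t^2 14/s^3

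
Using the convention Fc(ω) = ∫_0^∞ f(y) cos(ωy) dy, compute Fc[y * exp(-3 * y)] (9 - ω^2) /(ω^2+9) ^2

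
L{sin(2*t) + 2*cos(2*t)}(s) 2*s/(s^2 + 4) + 2/(s^2 + 4)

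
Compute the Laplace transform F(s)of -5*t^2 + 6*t 6/s^2 - 10/s^3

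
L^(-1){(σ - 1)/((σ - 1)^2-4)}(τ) exp(τ)*cosh(2*τ)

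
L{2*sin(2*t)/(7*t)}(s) 2*atan(2/s)/7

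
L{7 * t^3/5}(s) 42/(5 * s^4)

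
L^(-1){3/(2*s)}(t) 3/2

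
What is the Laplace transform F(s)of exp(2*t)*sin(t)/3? 1/(3*((s - 2)^2 + 1))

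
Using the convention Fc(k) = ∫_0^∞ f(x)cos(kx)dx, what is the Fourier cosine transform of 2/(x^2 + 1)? pi * exp(-k)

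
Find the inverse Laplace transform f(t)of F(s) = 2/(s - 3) 2*exp(3*t)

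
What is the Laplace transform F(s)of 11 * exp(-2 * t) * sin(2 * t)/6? 11/(3 * ((s + 2)^2 + 4))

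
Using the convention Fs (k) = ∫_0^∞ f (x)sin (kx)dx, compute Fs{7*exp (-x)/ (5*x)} 7*atan (k)/5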